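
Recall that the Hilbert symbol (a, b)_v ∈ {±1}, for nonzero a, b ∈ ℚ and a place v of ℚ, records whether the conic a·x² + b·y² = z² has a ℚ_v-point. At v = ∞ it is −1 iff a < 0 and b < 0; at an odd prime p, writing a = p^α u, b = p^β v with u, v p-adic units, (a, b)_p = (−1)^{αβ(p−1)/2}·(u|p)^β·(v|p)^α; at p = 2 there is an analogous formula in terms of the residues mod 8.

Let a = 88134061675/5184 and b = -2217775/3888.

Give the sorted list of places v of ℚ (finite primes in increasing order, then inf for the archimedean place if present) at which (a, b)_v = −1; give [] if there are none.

(a, b) ≡ (667, -266133) mod (ℚ^×)²; places V = {2, 3, 5, 7, 11, 19, 23, 29, ∞}.
(a,b)_11: α=4, u≡8; β=0, v≡9 (mod 11); (8|11)=-1, (9|11)=+1; sign (−1)^0·-1^0·+1^4 = +1.
(a,b)_19: α=2, u≡13; β=1, v≡12 (mod 19); (13|19)=-1, (12|19)=-1; sign (−1)^0·-1^1·-1^2 = -1.
(a,b)_7: α=0, u≡4; β=1, v≡3 (mod 7); (4|7)=+1, (3|7)=-1; sign (−1)^0·+1^1·-1^0 = +1.
(a,b)_∞: sgn(667)=+, sgn(-266133)=−, so +1.
(a,b)_23: α=1, u≡9; β=1, v≡14 (mod 23); (9|23)=+1, (14|23)=-1; sign (−1)^1·+1^1·-1^1 = +1.
(a,b)_29: α=1, u≡25; β=1, v≡28 (mod 29); (25|29)=+1, (28|29)=+1; sign (−1)^0·+1^1·+1^1 = +1.
(a,b)_2: α=-6, β=-4; u≡3, v≡3 (mod 8); ε(u)ε(v)=1·1, αω(v)=-6·1, βω(u)=-4·1; sum ≡ 1  ⇒  -1.
(a,b)_3: α=-4, u≡1; β=-5, v≡2 (mod 3); (1|3)=+1, (2|3)=-1; sign (−1)^0·+1^-5·-1^-4 = +1.
(a,b)_5: α=2, u≡3; β=2, v≡3 (mod 5); (3|5)=-1, (3|5)=-1; sign (−1)^0·-1^2·-1^2 = +1.
|Ram(667, -266133)| = 2, even; anisotropic at {2, 19}.

[2, 19]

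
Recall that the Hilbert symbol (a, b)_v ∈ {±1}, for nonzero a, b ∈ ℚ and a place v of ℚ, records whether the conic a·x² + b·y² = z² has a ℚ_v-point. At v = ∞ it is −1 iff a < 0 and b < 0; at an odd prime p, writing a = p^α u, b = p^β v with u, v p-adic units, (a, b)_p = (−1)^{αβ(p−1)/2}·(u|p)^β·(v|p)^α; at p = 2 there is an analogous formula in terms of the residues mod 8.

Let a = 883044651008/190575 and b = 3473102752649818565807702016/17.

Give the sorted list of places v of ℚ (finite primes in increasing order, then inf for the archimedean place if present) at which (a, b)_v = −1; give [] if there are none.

(a, b) ≡ (2852759, 11382915947) mod (ℚ^×)²; places V = {2, 3, 5, 7, 11, 13, 17, 19, 23, 29, 31, 47, 53, ∞}.
(a,b)_13: α=1, u≡10; β=3, v≡9 (mod 13); (10|13)=+1, (9|13)=+1; sign (−1)^0·+1^3·+1^1 = +1.
(a,b)_31: α=0, u≡29; β=1, v≡27 (mod 31); (29|31)=-1, (27|31)=-1; sign (−1)^0·-1^1·-1^0 = -1.
(a,b)_17: α=0, u≡5; β=-1, v≡14 (mod 17); (5|17)=-1, (14|17)=-1; sign (−1)^0·-1^-1·-1^0 = -1.
(a,b)_47: α=1, u≡23; β=1, v≡28 (mod 47); (23|47)=-1, (28|47)=+1; sign (−1)^1·-1^1·+1^1 = +1.
(a,b)_11: α=-2, u≡7; β=0, v≡7 (mod 11); (7|11)=-1, (7|11)=-1; sign (−1)^0·-1^0·-1^-2 = +1.
(a,b)_53: α=0, u≡19; β=1, v≡28 (mod 53); (19|53)=-1, (28|53)=+1; sign (−1)^0·-1^1·+1^0 = -1.
(a,b)_∞: sgn(2852759)=+, sgn(11382915947)=+, so +1.
(a,b)_23: α=3, u≡17; β=3, v≡18 (mod 23); (17|23)=-1, (18|23)=+1; sign (−1)^1·-1^3·+1^3 = +1.
(a,b)_3: α=-2, u≡2; β=6, v≡2 (mod 3); (2|3)=-1, (2|3)=-1; sign (−1)^0·-1^6·-1^-2 = +1.
(a,b)_7: α=-1, u≡1; β=0, v≡4 (mod 7); (1|7)=+1, (4|7)=+1; sign (−1)^0·+1^0·+1^-1 = +1.
(a,b)_2: α=12, β=18; u≡7, v≡3 (mod 8); ε(u)ε(v)=1·1, αω(v)=12·1, βω(u)=18·0; sum ≡ 1  ⇒  -1.
(a,b)_5: α=-2, u≡1; β=0, v≡3 (mod 5); (1|5)=+1, (3|5)=-1; sign (−1)^0·+1^0·-1^-2 = +1.
(a,b)_29: α=1, u≡14; β=3, v≡18 (mod 29); (14|29)=-1, (18|29)=-1; sign (−1)^0·-1^3·-1^1 = +1.
(a,b)_19: α=0, u≡6; β=2, v≡11 (mod 19); (6|19)=+1, (11|19)=+1; sign (−1)^0·+1^2·+1^0 = +1.
|Ram(2852759, 11382915947)| = 4, even; anisotropic at {2, 17, 31, 53}.

[2, 17, 31, 53]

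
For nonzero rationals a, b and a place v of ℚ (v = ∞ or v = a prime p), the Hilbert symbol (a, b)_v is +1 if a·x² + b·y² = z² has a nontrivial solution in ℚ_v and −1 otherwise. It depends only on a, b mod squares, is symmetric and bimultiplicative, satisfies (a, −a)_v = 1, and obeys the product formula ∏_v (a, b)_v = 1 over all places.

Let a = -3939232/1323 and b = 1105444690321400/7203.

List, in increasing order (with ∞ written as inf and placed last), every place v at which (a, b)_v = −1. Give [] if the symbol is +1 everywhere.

(a, b) ≡ (-2046, 317872698) mod (ℚ^×)²; places V = {2, 3, 5, 7, 11, 13, 17, 19, 31, 37, ∞}.
(a,b)_13: α=0, u≡8; β=1, v≡6 (mod 13); (8|13)=-1, (6|13)=-1; sign (−1)^0·-1^1·-1^0 = -1.
(a,b)_17: α=0, u≡3; β=3, v≡15 (mod 17); (3|17)=-1, (15|17)=+1; sign (−1)^0·-1^3·+1^0 = -1.
(a,b)_∞: sgn(-2046)=−, sgn(317872698)=+, so +1.
(a,b)_5: α=0, u≡1; β=2, v≡2 (mod 5); (1|5)=+1, (2|5)=-1; sign (−1)^0·+1^2·-1^0 = +1.
(a,b)_11: α=1, u≡5; β=1, v≡1 (mod 11); (5|11)=+1, (1|11)=+1; sign (−1)^1·+1^1·+1^1 = -1.
(a,b)_37: α=0, u≡3; β=1, v≡19 (mod 37); (3|37)=+1, (19|37)=-1; sign (−1)^0·+1^1·-1^0 = +1.
(a,b)_19: α=2, u≡9; β=3, v≡12 (mod 19); (9|19)=+1, (12|19)=-1; sign (−1)^0·+1^3·-1^2 = +1.
(a,b)_31: α=1, u≡22; β=1, v≡3 (mod 31); (22|31)=-1, (3|31)=-1; sign (−1)^1·-1^1·-1^1 = -1.
(a,b)_7: α=-2, u≡3; β=-4, v≡3 (mod 7); (3|7)=-1, (3|7)=-1; sign (−1)^0·-1^-4·-1^-2 = +1.
(a,b)_3: α=-3, u≡2; β=-1, v≡2 (mod 3); (2|3)=-1, (2|3)=-1; sign (−1)^1·-1^-1·-1^-3 = -1.
(a,b)_2: α=5, β=3; u≡1, v≡5 (mod 8); ε(u)ε(v)=0·0, αω(v)=5·1, βω(u)=3·0; sum ≡ 1  ⇒  -1.
Ram(-2046, 317872698) = {2, 3, 11, 13, 17, 31}; no ℚ_2-point on the conic.

[2, 3, 11, 13, 17, 31]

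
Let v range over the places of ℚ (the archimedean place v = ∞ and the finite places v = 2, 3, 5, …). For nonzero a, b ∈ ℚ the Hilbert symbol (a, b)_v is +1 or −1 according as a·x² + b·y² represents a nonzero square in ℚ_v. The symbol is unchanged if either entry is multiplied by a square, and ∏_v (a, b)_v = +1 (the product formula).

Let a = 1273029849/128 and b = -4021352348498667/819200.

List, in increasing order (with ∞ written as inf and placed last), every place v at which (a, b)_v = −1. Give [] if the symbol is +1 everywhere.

[2, 13]

Mod squares: a ≡ 34162, b ≡ -806. Check v ∈ {∞, 2, 3, 5, 7, 13, 19, 29, 31}.
v=13: a=13^2·(≡6), b=13^3·(≡1) mod 13; (6|13)=-1, (1|13)=+1; (−1)^{2·3·6}·(-1)^3·(+1)^2 = -1.
v=19: a=19^1·(≡2), b=19^2·(≡11) mod 19; (2|19)=-1, (11|19)=+1; (−1)^{1·2·9}·(-1)^2·(+1)^1 = +1.
v=2: v_2(a)=-7, v_2(b)=-15; units ≡ 1, 5 (mod 8); ε·ε+αω+βω = 0·0+-7·1+-15·0 ≡ 1  ⇒  (a,b)_2 = -1.
v=29: a=29^1·(≡21), b=29^2·(≡7) mod 29; (21|29)=-1, (7|29)=+1; (−1)^{1·2·14}·(-1)^2·(+1)^1 = +1.
v=∞: 34162 > 0 and -806 < 0  ⇒  (a,b)_∞ = +1.
v=31: a=31^1·(≡30), b=31^1·(≡1) mod 31; (30|31)=-1, (1|31)=+1; (−1)^{1·1·15}·(-1)^1·(+1)^1 = +1.
v=5: a=5^0·(≡3), b=5^-2·(≡1) mod 5; (3|5)=-1, (1|5)=+1; (−1)^{0·-2·2}·(-1)^-2·(+1)^0 = +1.
v=3: a=3^2·(≡1), b=3^4·(≡1) mod 3; (1|3)=+1, (1|3)=+1; (−1)^{2·4·1}·(+1)^4·(+1)^2 = +1.
v=7: a=7^2·(≡1), b=7^4·(≡5) mod 7; (1|7)=+1, (5|7)=-1; (−1)^{2·4·3}·(+1)^4·(-1)^2 = +1.
Ram(34162, -806) = {2, 13}; no ℚ_2-point on the conic.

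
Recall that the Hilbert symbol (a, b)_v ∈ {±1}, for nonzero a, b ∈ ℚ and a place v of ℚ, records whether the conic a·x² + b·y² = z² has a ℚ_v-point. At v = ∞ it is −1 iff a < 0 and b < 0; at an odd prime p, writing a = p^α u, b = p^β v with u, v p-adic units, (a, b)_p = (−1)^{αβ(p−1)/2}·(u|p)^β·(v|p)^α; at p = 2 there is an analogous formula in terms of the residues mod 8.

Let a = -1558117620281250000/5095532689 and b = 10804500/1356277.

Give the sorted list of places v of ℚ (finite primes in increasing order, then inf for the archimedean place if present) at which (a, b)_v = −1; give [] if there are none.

(a, b) ≡ (-5, 65) mod (ℚ^×)²; places V = {2, 3, 5, 7, 13, 17, 19, 31, ∞}.
(a,b)_2: α=4, β=2; u≡3, v≡1 (mod 8); ε(u)ε(v)=1·0, αω(v)=4·0, βω(u)=2·1; sum ≡ 0  ⇒  +1.
(a,b)_7: α=8, u≡4; β=4, v≡1 (mod 7); (4|7)=+1, (1|7)=+1; sign (−1)^0·+1^4·+1^8 = +1.
(a,b)_19: α=-2, u≡3; β=-2, v≡8 (mod 19); (3|19)=-1, (8|19)=-1; sign (−1)^0·-1^-2·-1^-2 = +1.
(a,b)_∞: sgn(-5)=−, sgn(65)=+, so +1.
(a,b)_5: α=9, u≡4; β=3, v≡3 (mod 5); (4|5)=+1, (3|5)=-1; sign (−1)^0·+1^3·-1^9 = -1.
(a,b)_3: α=2, u≡1; β=2, v≡2 (mod 3); (1|3)=+1, (2|3)=-1; sign (−1)^0·+1^2·-1^2 = +1.
(a,b)_31: α=2, u≡29; β=0, v≡29 (mod 31); (29|31)=-1, (29|31)=-1; sign (−1)^0·-1^0·-1^2 = +1.
(a,b)_13: α=-2, u≡11; β=-1, v≡11 (mod 13); (11|13)=-1, (11|13)=-1; sign (−1)^0·-1^-1·-1^-2 = -1.
(a,b)_17: α=-4, u≡5; β=-2, v≡14 (mod 17); (5|17)=-1, (14|17)=-1; sign (−1)^0·-1^-2·-1^-4 = +1.
Ram(-5, 65) = {5, 13}; no ℚ_5-point on the conic.

[5, 13]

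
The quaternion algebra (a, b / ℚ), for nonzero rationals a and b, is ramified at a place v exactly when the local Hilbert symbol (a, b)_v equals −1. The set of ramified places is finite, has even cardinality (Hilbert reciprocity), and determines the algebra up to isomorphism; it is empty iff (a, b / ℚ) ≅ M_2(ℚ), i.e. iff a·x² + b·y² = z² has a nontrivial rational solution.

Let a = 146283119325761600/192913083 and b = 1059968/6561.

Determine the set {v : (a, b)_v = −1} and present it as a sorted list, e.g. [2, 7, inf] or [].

Mod squares: a ≡ 483, b ≡ 2. Check v ∈ {∞, 2, 3, 5, 7, 11, 13, 23}.
v=∞: 483 > 0 and 2 > 0  ⇒  (a,b)_∞ = +1.
v=3: a=3^-13·(≡2), b=3^-8·(≡2) mod 3; (2|3)=-1, (2|3)=-1; (−1)^{-13·-8·1}·(-1)^-8·(-1)^-13 = -1.
v=11: a=11^-2·(≡10), b=11^0·(≡6) mod 11; (10|11)=-1, (6|11)=-1; (−1)^{-2·0·5}·(-1)^0·(-1)^-2 = +1.
v=7: a=7^7·(≡6), b=7^2·(≡1) mod 7; (6|7)=-1, (1|7)=+1; (−1)^{7·2·3}·(-1)^2·(+1)^7 = +1.
v=2: v_2(a)=6, v_2(b)=7; units ≡ 3, 1 (mod 8); ε·ε+αω+βω = 1·0+6·0+7·1 ≡ 1  ⇒  (a,b)_2 = -1.
v=23: a=23^1·(≡20), b=23^0·(≡6) mod 23; (20|23)=-1, (6|23)=+1; (−1)^{1·0·11}·(-1)^0·(+1)^1 = +1.
v=13: a=13^6·(≡5), b=13^2·(≡5) mod 13; (5|13)=-1, (5|13)=-1; (−1)^{6·2·6}·(-1)^2·(-1)^6 = +1.
v=5: a=5^2·(≡3), b=5^0·(≡3) mod 5; (3|5)=-1, (3|5)=-1; (−1)^{2·0·2}·(-1)^0·(-1)^2 = +1.
(483, 2 / ℚ) ramifies at {2, 3}: a division algebra.

[2, 3]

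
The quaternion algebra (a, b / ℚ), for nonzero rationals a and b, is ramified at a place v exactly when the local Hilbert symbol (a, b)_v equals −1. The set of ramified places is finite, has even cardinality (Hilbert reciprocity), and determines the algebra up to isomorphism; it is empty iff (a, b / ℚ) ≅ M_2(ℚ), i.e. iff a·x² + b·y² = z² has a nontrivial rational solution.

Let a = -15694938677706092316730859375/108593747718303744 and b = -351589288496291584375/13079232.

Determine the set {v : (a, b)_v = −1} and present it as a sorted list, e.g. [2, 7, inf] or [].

[2, 13, 17, inf]

(a, b) ≡ (-4641, -23205) mod (ℚ^×)²; places V = {2, 3, 5, 7, 13, 17, 23, 29, 37, 47, ∞}.
(a,b)_7: α=9, u≡2; β=7, v≡6 (mod 7); (2|7)=+1, (6|7)=-1; sign (−1)^1·+1^7·-1^9 = +1.
(a,b)_5: α=8, u≡1; β=5, v≡4 (mod 5); (1|5)=+1, (4|5)=+1; sign (−1)^0·+1^5·+1^8 = +1.
(a,b)_13: α=-3, u≡5; β=1, v≡10 (mod 13); (5|13)=-1, (10|13)=+1; sign (−1)^0·-1^1·+1^-3 = -1.
(a,b)_∞: sgn(-4641)=−, sgn(-23205)=−, so -1.
(a,b)_3: α=-15, u≡1; β=-5, v≡2 (mod 3); (1|3)=+1, (2|3)=-1; sign (−1)^1·+1^-5·-1^-15 = +1.
(a,b)_2: α=-12, β=-6; u≡7, v≡3 (mod 8); ε(u)ε(v)=1·1, αω(v)=-12·1, βω(u)=-6·0; sum ≡ 1  ⇒  -1.
(a,b)_37: α=2, u≡9; β=0, v≡18 (mod 37); (9|37)=+1, (18|37)=-1; sign (−1)^0·+1^0·-1^2 = +1.
(a,b)_29: α=-2, u≡9; β=-2, v≡9 (mod 29); (9|29)=+1, (9|29)=+1; sign (−1)^0·+1^-2·+1^-2 = +1.
(a,b)_47: α=0, u≡1; β=2, v≡15 (mod 47); (1|47)=+1, (15|47)=-1; sign (−1)^0·+1^2·-1^0 = +1.
(a,b)_23: α=6, u≡14; β=4, v≡12 (mod 23); (14|23)=-1, (12|23)=+1; sign (−1)^0·-1^4·+1^6 = +1.
(a,b)_17: α=3, u≡9; β=1, v≡10 (mod 17); (9|17)=+1, (10|17)=-1; sign (−1)^0·+1^1·-1^3 = -1.
(-4641, -23205 / ℚ) ramifies at {2, 13, 17, ∞}: a division algebra.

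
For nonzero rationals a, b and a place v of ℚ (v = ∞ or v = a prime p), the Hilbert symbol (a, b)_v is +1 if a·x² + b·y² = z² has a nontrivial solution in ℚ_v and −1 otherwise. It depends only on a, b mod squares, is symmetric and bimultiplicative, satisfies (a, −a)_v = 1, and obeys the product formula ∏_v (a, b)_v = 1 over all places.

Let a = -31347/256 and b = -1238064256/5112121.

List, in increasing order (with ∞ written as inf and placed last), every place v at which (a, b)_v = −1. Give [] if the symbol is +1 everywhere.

[2, inf]

(a, b) ≡ (-43, -946) mod (ℚ^×)²; places V = {2, 3, 7, 11, 13, 17, 19, 43, ∞}.
(a,b)_2: α=-8, β=7; u≡5, v≡7 (mod 8); ε(u)ε(v)=0·1, αω(v)=-8·0, βω(u)=7·1; sum ≡ 1  ⇒  -1.
(a,b)_11: α=0, u≡1; β=3, v≡2 (mod 11); (1|11)=+1, (2|11)=-1; sign (−1)^0·+1^3·-1^0 = +1.
(a,b)_17: α=0, u≡1; β=-2, v≡11 (mod 17); (1|17)=+1, (11|17)=-1; sign (−1)^0·+1^-2·-1^0 = +1.
(a,b)_∞: sgn(-43)=−, sgn(-946)=−, so -1.
(a,b)_43: α=1, u≡42; β=1, v≡4 (mod 43); (42|43)=-1, (4|43)=+1; sign (−1)^1·-1^1·+1^1 = +1.
(a,b)_13: α=0, u≡1; β=2, v≡1 (mod 13); (1|13)=+1, (1|13)=+1; sign (−1)^0·+1^2·+1^0 = +1.
(a,b)_19: α=0, u≡13; β=-2, v≡17 (mod 19); (13|19)=-1, (17|19)=+1; sign (−1)^0·-1^-2·+1^0 = +1.
(a,b)_3: α=6, u≡2; β=0, v≡2 (mod 3); (2|3)=-1, (2|3)=-1; sign (−1)^0·-1^0·-1^6 = +1.
(a,b)_7: α=0, u≡5; β=-2, v≡5 (mod 7); (5|7)=-1, (5|7)=-1; sign (−1)^0·-1^-2·-1^0 = +1.
(-43, -946 / ℚ) ramifies at {2, ∞}: a division algebra.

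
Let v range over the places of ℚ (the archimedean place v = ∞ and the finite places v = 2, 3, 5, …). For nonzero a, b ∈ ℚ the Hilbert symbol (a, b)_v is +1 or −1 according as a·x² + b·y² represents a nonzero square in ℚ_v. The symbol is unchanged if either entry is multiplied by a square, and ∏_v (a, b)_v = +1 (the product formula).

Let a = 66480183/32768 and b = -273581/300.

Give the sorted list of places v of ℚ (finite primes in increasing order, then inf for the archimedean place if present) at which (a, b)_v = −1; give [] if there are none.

(a, b) ≡ (13566, -6783) mod (ℚ^×)²; places V = {2, 3, 5, 7, 11, 17, 19, ∞}.
(a,b)_3: α=5, u≡1; β=-1, v≡1 (mod 3); (1|3)=+1, (1|3)=+1; sign (−1)^1·+1^-1·+1^5 = -1.
(a,b)_17: α=1, u≡8; β=1, v≡16 (mod 17); (8|17)=+1, (16|17)=+1; sign (−1)^0·+1^1·+1^1 = +1.
(a,b)_11: α=2, u≡5; β=2, v≡9 (mod 11); (5|11)=+1, (9|11)=+1; sign (−1)^0·+1^2·+1^2 = +1.
(a,b)_7: α=1, u≡3; β=1, v≡2 (mod 7); (3|7)=-1, (2|7)=+1; sign (−1)^1·-1^1·+1^1 = +1.
(a,b)_5: α=0, u≡1; β=-2, v≡2 (mod 5); (1|5)=+1, (2|5)=-1; sign (−1)^0·+1^-2·-1^0 = +1.
(a,b)_2: α=-15, β=-2; u≡7, v≡1 (mod 8); ε(u)ε(v)=1·0, αω(v)=-15·0, βω(u)=-2·0; sum ≡ 0  ⇒  +1.
(a,b)_19: α=1, u≡1; β=1, v≡4 (mod 19); (1|19)=+1, (4|19)=+1; sign (−1)^1·+1^1·+1^1 = -1.
(a,b)_∞: sgn(13566)=+, sgn(-6783)=−, so +1.
Ram(13566, -6783) = {3, 19}; no ℚ_3-point on the conic.

[3, 19]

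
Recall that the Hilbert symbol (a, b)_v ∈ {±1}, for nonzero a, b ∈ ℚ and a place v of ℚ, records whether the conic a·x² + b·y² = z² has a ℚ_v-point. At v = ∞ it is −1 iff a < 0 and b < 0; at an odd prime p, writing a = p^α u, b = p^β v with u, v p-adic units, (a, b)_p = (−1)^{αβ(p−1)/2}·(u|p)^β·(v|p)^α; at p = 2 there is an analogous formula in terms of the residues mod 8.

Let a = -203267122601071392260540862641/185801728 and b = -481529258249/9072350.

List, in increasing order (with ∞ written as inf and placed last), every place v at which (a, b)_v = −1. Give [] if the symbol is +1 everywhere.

[13, 19, 43, inf]

Mod squares: a ≡ -6136487, b ≡ -8015944846. Check v ∈ {∞, 2, 5, 7, 13, 19, 23, 29, 31, 37, 43, 47}.
v=13: a=13^2·(≡6), b=13^1·(≡3) mod 13; (6|13)=-1, (3|13)=+1; (−1)^{2·1·6}·(-1)^1·(+1)^2 = -1.
v=5: a=5^0·(≡3), b=5^-2·(≡4) mod 5; (3|5)=-1, (4|5)=+1; (−1)^{0·-2·2}·(-1)^-2·(+1)^0 = +1.
v=43: a=43^3·(≡30), b=43^1·(≡7) mod 43; (30|43)=-1, (7|43)=-1; (−1)^{3·1·21}·(-1)^1·(-1)^3 = -1.
v=29: a=29^5·(≡12), b=29^2·(≡16) mod 29; (12|29)=-1, (16|29)=+1; (−1)^{5·2·14}·(-1)^2·(+1)^5 = +1.
v=23: a=23^-2·(≡22), b=23^-2·(≡10) mod 23; (22|23)=-1, (10|23)=-1; (−1)^{-2·-2·11}·(-1)^-2·(-1)^-2 = +1.
v=31: a=31^2·(≡25), b=31^1·(≡28) mod 31; (25|31)=+1, (28|31)=+1; (−1)^{2·1·15}·(+1)^1·(+1)^2 = +1.
v=∞: -6136487 < 0 and -8015944846 < 0  ⇒  (a,b)_∞ = -1.
v=47: a=47^2·(≡12), b=47^1·(≡29) mod 47; (12|47)=+1, (29|47)=-1; (−1)^{2·1·23}·(+1)^1·(-1)^2 = +1.
v=19: a=19^3·(≡3), b=19^1·(≡13) mod 19; (3|19)=-1, (13|19)=-1; (−1)^{3·1·9}·(-1)^1·(-1)^3 = -1.
v=2: v_2(a)=-10, v_2(b)=-1; units ≡ 1, 1 (mod 8); ε·ε+αω+βω = 0·0+-10·0+-1·0 ≡ 0  ⇒  (a,b)_2 = +1.
v=37: a=37^3·(≡31), b=37^1·(≡24) mod 37; (31|37)=-1, (24|37)=-1; (−1)^{3·1·18}·(-1)^1·(-1)^3 = +1.
v=7: a=7^-3·(≡1), b=7^-3·(≡6) mod 7; (1|7)=+1, (6|7)=-1; (−1)^{-3·-3·3}·(+1)^-3·(-1)^-3 = +1.
|Ram(-6136487, -8015944846)| = 4, even; anisotropic at {13, 19, 43, ∞}.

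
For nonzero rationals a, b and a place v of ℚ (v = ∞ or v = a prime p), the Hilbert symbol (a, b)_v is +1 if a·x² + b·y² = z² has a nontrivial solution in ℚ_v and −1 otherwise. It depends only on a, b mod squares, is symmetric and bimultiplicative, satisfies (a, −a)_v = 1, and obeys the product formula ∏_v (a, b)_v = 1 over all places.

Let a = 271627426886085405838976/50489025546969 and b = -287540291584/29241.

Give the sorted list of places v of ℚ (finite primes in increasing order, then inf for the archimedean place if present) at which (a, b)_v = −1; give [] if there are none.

(a, b) ≡ (26, -4186) mod (ℚ^×)²; places V = {2, 3, 7, 13, 19, 23, 37, ∞}.
(a,b)_2: α=7, β=11; u≡5, v≡3 (mod 8); ε(u)ε(v)=0·1, αω(v)=7·1, βω(u)=11·1; sum ≡ 0  ⇒  +1.
(a,b)_3: α=-18, u≡2; β=-4, v≡2 (mod 3); (2|3)=-1, (2|3)=-1; sign (−1)^0·-1^-4·-1^-18 = +1.
(a,b)_37: α=4, u≡12; β=2, v≡15 (mod 37); (12|37)=+1, (15|37)=-1; sign (−1)^0·+1^2·-1^4 = +1.
(a,b)_∞: sgn(26)=+, sgn(-4186)=−, so +1.
(a,b)_7: α=8, u≡6; β=3, v≡2 (mod 7); (6|7)=-1, (2|7)=+1; sign (−1)^0·-1^3·+1^8 = -1.
(a,b)_13: α=5, u≡8; β=1, v≡1 (mod 13); (8|13)=-1, (1|13)=+1; sign (−1)^0·-1^1·+1^5 = -1.
(a,b)_23: α=2, u≡3; β=1, v≡16 (mod 23); (3|23)=+1, (16|23)=+1; sign (−1)^0·+1^1·+1^2 = +1.
(a,b)_19: α=-4, u≡11; β=-2, v≡15 (mod 19); (11|19)=+1, (15|19)=-1; sign (−1)^0·+1^-2·-1^-4 = +1.
|Ram(26, -4186)| = 2, even; anisotropic at {7, 13}.

[7, 13]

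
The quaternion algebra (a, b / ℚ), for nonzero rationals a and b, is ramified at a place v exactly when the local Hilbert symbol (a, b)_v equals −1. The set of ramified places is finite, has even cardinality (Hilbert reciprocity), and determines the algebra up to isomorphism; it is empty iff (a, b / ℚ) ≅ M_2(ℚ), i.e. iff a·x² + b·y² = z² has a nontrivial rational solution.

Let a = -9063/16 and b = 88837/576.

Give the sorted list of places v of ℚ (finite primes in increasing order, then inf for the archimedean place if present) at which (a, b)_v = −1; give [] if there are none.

(a, b) ≡ (-1007, 37) mod (ℚ^×)²; places V = {2, 3, 7, 19, 37, 53, ∞}.
(a,b)_∞: sgn(-1007)=−, sgn(37)=+, so +1.
(a,b)_37: α=0, u≡14; β=1, v≡28 (mod 37); (14|37)=-1, (28|37)=+1; sign (−1)^0·-1^1·+1^0 = -1.
(a,b)_53: α=1, u≡39; β=0, v≡29 (mod 53); (39|53)=-1, (29|53)=+1; sign (−1)^0·-1^0·+1^1 = +1.
(a,b)_19: α=1, u≡7; β=0, v≡2 (mod 19); (7|19)=+1, (2|19)=-1; sign (−1)^0·+1^0·-1^1 = -1.
(a,b)_3: α=2, u≡1; β=-2, v≡1 (mod 3); (1|3)=+1, (1|3)=+1; sign (−1)^0·+1^-2·+1^2 = +1.
(a,b)_7: α=0, u≡1; β=4, v≡1 (mod 7); (1|7)=+1, (1|7)=+1; sign (−1)^0·+1^4·+1^0 = +1.
(a,b)_2: α=-4, β=-6; u≡1, v≡5 (mod 8); ε(u)ε(v)=0·0, αω(v)=-4·1, βω(u)=-6·0; sum ≡ 0  ⇒  +1.
(-1007, 37 / ℚ) ramifies at {19, 37}: a division algebra.

[19, 37]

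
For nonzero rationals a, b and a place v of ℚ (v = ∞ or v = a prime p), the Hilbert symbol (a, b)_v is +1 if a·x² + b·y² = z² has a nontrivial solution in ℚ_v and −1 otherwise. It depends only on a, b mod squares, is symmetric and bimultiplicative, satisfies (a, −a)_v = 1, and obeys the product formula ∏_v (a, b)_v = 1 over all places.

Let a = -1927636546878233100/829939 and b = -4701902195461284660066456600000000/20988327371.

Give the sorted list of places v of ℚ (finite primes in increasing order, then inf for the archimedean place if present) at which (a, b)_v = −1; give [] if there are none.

(a, b) ≡ (-5681, -34034) mod (ℚ^×)²; places V = {2, 3, 5, 7, 11, 13, 17, 19, 23, 37, ∞}.
(a,b)_17: α=4, u≡10; β=3, v≡9 (mod 17); (10|17)=-1, (9|17)=+1; sign (−1)^0·-1^3·+1^4 = -1.
(a,b)_11: α=-2, u≡6; β=-5, v≡8 (mod 11); (6|11)=-1, (8|11)=-1; sign (−1)^0·-1^-5·-1^-2 = -1.
(a,b)_13: α=1, u≡6; β=5, v≡5 (mod 13); (6|13)=-1, (5|13)=-1; sign (−1)^0·-1^5·-1^1 = +1.
(a,b)_23: α=1, u≡6; β=2, v≡12 (mod 23); (6|23)=+1, (12|23)=+1; sign (−1)^0·+1^2·+1^1 = +1.
(a,b)_7: α=6, u≡5; β=11, v≡3 (mod 7); (5|7)=-1, (3|7)=-1; sign (−1)^0·-1^11·-1^6 = -1.
(a,b)_∞: sgn(-5681)=−, sgn(-34034)=−, so -1.
(a,b)_2: α=2, β=9; u≡7, v≡7 (mod 8); ε(u)ε(v)=1·1, αω(v)=2·0, βω(u)=9·0; sum ≡ 1  ⇒  -1.
(a,b)_5: α=2, u≡4; β=8, v≡4 (mod 5); (4|5)=+1, (4|5)=+1; sign (−1)^0·+1^8·+1^2 = +1.
(a,b)_19: α=-3, u≡9; β=-4, v≡8 (mod 19); (9|19)=+1, (8|19)=-1; sign (−1)^0·+1^-4·-1^-3 = -1.
(a,b)_37: α=0, u≡22; β=2, v≡19 (mod 37); (22|37)=-1, (19|37)=-1; sign (−1)^0·-1^2·-1^0 = +1.
(a,b)_3: α=8, u≡1; β=2, v≡1 (mod 3); (1|3)=+1, (1|3)=+1; sign (−1)^0·+1^2·+1^8 = +1.
|Ram(-5681, -34034)| = 6, even; anisotropic at {2, 7, 11, 17, 19, ∞}.

[2, 7, 11, 17, 19, inf]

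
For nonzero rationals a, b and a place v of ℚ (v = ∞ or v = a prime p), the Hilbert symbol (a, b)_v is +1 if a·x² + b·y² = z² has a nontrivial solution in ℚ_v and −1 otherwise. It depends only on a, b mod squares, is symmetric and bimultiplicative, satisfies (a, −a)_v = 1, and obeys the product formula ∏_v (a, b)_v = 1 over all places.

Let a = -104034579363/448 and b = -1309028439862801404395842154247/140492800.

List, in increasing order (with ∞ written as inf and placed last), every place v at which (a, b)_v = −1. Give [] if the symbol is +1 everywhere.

(a, b) ≡ (-53199069, -156009) mod (ℚ^×)²; places V = {2, 3, 5, 7, 11, 13, 17, 19, 23, 31, ∞}.
(a,b)_∞: sgn(-53199069)=−, sgn(-156009)=−, so -1.
(a,b)_7: α=-1, u≡6; β=-3, v≡4 (mod 7); (6|7)=-1, (4|7)=+1; sign (−1)^1·-1^-3·+1^-1 = +1.
(a,b)_3: α=5, u≡1; β=9, v≡2 (mod 3); (1|3)=+1, (2|3)=-1; sign (−1)^1·+1^9·-1^5 = +1.
(a,b)_5: α=0, u≡4; β=-2, v≡4 (mod 5); (4|5)=+1, (4|5)=+1; sign (−1)^0·+1^-2·+1^0 = +1.
(a,b)_11: α=1, u≡4; β=2, v≡9 (mod 11); (4|11)=+1, (9|11)=+1; sign (−1)^0·+1^2·+1^1 = +1.
(a,b)_19: α=1, u≡8; β=3, v≡16 (mod 19); (8|19)=-1, (16|19)=+1; sign (−1)^1·-1^3·+1^1 = +1.
(a,b)_13: α=2, u≡12; β=6, v≡3 (mod 13); (12|13)=+1, (3|13)=+1; sign (−1)^0·+1^6·+1^2 = +1.
(a,b)_23: α=1, u≡19; β=3, v≡12 (mod 23); (19|23)=-1, (12|23)=+1; sign (−1)^1·-1^3·+1^1 = +1.
(a,b)_17: α=1, u≡10; β=5, v≡3 (mod 17); (10|17)=-1, (3|17)=-1; sign (−1)^0·-1^5·-1^1 = +1.
(a,b)_31: α=1, u≡15; β=2, v≡10 (mod 31); (15|31)=-1, (10|31)=+1; sign (−1)^0·-1^2·+1^1 = +1.
(a,b)_2: α=-6, β=-14; u≡3, v≡7 (mod 8); ε(u)ε(v)=1·1, αω(v)=-6·0, βω(u)=-14·1; sum ≡ 1  ⇒  -1.
(-53199069, -156009 / ℚ) ramifies at {2, ∞}: a division algebra.

[2, inf]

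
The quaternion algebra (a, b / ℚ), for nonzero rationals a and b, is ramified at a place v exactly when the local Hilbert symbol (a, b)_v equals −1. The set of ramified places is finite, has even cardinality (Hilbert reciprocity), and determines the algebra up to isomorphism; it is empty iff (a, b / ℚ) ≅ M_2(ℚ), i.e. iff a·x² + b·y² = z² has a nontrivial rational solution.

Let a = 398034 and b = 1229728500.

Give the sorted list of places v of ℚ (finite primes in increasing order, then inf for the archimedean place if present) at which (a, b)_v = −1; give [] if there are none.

[2, 11]

Mod squares: a ≡ 546, b ≡ 165. Check v ∈ {∞, 2, 3, 5, 7, 11, 13}.
v=13: a=13^1·(≡3), b=13^2·(≡10) mod 13; (3|13)=+1, (10|13)=+1; (−1)^{1·2·6}·(+1)^2·(+1)^1 = +1.
v=∞: 546 > 0 and 165 > 0  ⇒  (a,b)_∞ = +1.
v=11: a=11^0·(≡10), b=11^1·(≡5) mod 11; (10|11)=-1, (5|11)=+1; (−1)^{0·1·5}·(-1)^1·(+1)^0 = -1.
v=7: a=7^1·(≡1), b=7^2·(≡2) mod 7; (1|7)=+1, (2|7)=+1; (−1)^{1·2·3}·(+1)^2·(+1)^1 = +1.
v=2: v_2(a)=1, v_2(b)=2; units ≡ 1, 5 (mod 8); ε·ε+αω+βω = 0·0+1·1+2·0 ≡ 1  ⇒  (a,b)_2 = -1.
v=3: a=3^7·(≡2), b=3^3·(≡1) mod 3; (2|3)=-1, (1|3)=+1; (−1)^{7·3·1}·(-1)^3·(+1)^7 = +1.
v=5: a=5^0·(≡4), b=5^3·(≡3) mod 5; (4|5)=+1, (3|5)=-1; (−1)^{0·3·2}·(+1)^3·(-1)^0 = +1.
|Ram(546, 165)| = 2, even; anisotropic at {2, 11}.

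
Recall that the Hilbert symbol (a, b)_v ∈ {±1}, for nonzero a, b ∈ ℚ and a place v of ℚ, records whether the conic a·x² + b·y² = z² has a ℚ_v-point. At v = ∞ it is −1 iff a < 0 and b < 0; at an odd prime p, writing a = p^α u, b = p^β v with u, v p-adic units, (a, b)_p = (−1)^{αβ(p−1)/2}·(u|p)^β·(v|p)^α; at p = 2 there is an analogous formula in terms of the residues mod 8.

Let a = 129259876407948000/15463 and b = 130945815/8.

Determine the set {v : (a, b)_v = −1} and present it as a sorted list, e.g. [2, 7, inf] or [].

[5, 7, 11, 19]

(a, b) ≡ (13090, 3233230) mod (ℚ^×)²; places V = {2, 3, 5, 7, 11, 13, 17, 19, 47, ∞}.
(a,b)_47: α=-2, u≡1; β=0, v≡1 (mod 47); (1|47)=+1, (1|47)=+1; sign (−1)^0·+1^0·+1^-2 = +1.
(a,b)_∞: sgn(13090)=+, sgn(3233230)=+, so +1.
(a,b)_19: α=2, u≡12; β=1, v≡9 (mod 19); (12|19)=-1, (9|19)=+1; sign (−1)^0·-1^1·+1^2 = -1.
(a,b)_11: α=3, u≡2; β=1, v≡8 (mod 11); (2|11)=-1, (8|11)=-1; sign (−1)^1·-1^1·-1^3 = -1.
(a,b)_5: α=3, u≡3; β=1, v≡1 (mod 5); (3|5)=-1, (1|5)=+1; sign (−1)^0·-1^1·+1^3 = -1.
(a,b)_13: α=2, u≡9; β=1, v≡7 (mod 13); (9|13)=+1, (7|13)=-1; sign (−1)^0·+1^1·-1^2 = +1.
(a,b)_2: α=5, β=-3; u≡1, v≡7 (mod 8); ε(u)ε(v)=0·1, αω(v)=5·0, βω(u)=-3·0; sum ≡ 0  ⇒  +1.
(a,b)_17: α=3, u≡6; β=1, v≡10 (mod 17); (6|17)=-1, (10|17)=-1; sign (−1)^0·-1^1·-1^3 = +1.
(a,b)_3: α=4, u≡1; β=4, v≡1 (mod 3); (1|3)=+1, (1|3)=+1; sign (−1)^0·+1^4·+1^4 = +1.
(a,b)_7: α=-1, u≡2; β=1, v≡4 (mod 7); (2|7)=+1, (4|7)=+1; sign (−1)^1·+1^1·+1^-1 = -1.
|Ram(13090, 3233230)| = 4, even; anisotropic at {5, 7, 11, 19}.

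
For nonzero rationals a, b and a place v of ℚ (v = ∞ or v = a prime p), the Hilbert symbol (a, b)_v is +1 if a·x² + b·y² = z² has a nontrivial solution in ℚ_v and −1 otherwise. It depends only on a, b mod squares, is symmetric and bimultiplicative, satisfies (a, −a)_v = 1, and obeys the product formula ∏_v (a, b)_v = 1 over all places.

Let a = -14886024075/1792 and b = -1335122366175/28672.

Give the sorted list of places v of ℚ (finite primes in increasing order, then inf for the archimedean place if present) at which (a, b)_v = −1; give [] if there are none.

Mod squares: a ≡ -51457861, b ≡ -1774409. Check v ∈ {∞, 2, 3, 5, 7, 13, 17, 29, 31, 37}.
v=5: a=5^2·(≡1), b=5^2·(≡4) mod 5; (1|5)=+1, (4|5)=+1; (−1)^{2·2·2}·(+1)^2·(+1)^2 = +1.
v=37: a=37^1·(≡7), b=37^1·(≡2) mod 37; (7|37)=+1, (2|37)=-1; (−1)^{1·1·18}·(+1)^1·(-1)^1 = -1.
v=17: a=17^1·(≡15), b=17^3·(≡10) mod 17; (15|17)=+1, (10|17)=-1; (−1)^{1·3·8}·(+1)^3·(-1)^1 = -1.
v=∞: -51457861 < 0 and -1774409 < 0  ⇒  (a,b)_∞ = -1.
v=13: a=13^1·(≡11), b=13^1·(≡7) mod 13; (11|13)=-1, (7|13)=-1; (−1)^{1·1·6}·(-1)^1·(-1)^1 = +1.
v=29: a=29^1·(≡21), b=29^0·(≡19) mod 29; (21|29)=-1, (19|29)=-1; (−1)^{1·0·14}·(-1)^0·(-1)^1 = -1.
v=31: a=31^1·(≡13), b=31^1·(≡8) mod 31; (13|31)=-1, (8|31)=+1; (−1)^{1·1·15}·(-1)^1·(+1)^1 = +1.
v=3: a=3^4·(≡2), b=3^6·(≡1) mod 3; (2|3)=-1, (1|3)=+1; (−1)^{4·6·1}·(-1)^6·(+1)^4 = +1.
v=7: a=7^-1·(≡2), b=7^-1·(≡4) mod 7; (2|7)=+1, (4|7)=+1; (−1)^{-1·-1·3}·(+1)^-1·(+1)^-1 = -1.
v=2: v_2(a)=-8, v_2(b)=-12; units ≡ 3, 7 (mod 8); ε·ε+αω+βω = 1·1+-8·0+-12·1 ≡ 1  ⇒  (a,b)_2 = -1.
(-51457861, -1774409 / ℚ) ramifies at {2, 7, 17, 29, 37, ∞}: a division algebra.

[2, 7, 17, 29, 37, inf]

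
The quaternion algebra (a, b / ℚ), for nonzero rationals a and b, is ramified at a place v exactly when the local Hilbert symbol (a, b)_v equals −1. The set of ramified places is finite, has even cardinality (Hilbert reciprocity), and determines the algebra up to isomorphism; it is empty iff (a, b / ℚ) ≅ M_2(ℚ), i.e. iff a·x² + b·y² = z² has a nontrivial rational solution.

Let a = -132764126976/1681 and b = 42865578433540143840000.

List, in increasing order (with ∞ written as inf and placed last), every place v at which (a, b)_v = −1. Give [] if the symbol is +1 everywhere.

(a, b) ≡ (-711399, 1005771) mod (ℚ^×)²; places V = {2, 3, 5, 13, 17, 29, 37, 41, ∞}.
(a,b)_3: α=7, u≡2; β=1, v≡1 (mod 3); (2|3)=-1, (1|3)=+1; sign (−1)^1·-1^1·+1^7 = +1.
(a,b)_41: α=-2, u≡23; β=1, v≡28 (mod 41); (23|41)=+1, (28|41)=-1; sign (−1)^0·+1^1·-1^-2 = +1.
(a,b)_5: α=0, u≡4; β=4, v≡4 (mod 5); (4|5)=+1, (4|5)=+1; sign (−1)^0·+1^4·+1^0 = +1.
(a,b)_17: α=1, u≡7; β=1, v≡7 (mod 17); (7|17)=-1, (7|17)=-1; sign (−1)^0·-1^1·-1^1 = +1.
(a,b)_2: α=8, β=8; u≡1, v≡3 (mod 8); ε(u)ε(v)=0·1, αω(v)=8·1, βω(u)=8·0; sum ≡ 0  ⇒  +1.
(a,b)_13: α=1, u≡6; β=3, v≡10 (mod 13); (6|13)=-1, (10|13)=+1; sign (−1)^0·-1^3·+1^1 = -1.
(a,b)_29: α=1, u≡2; β=2, v≡4 (mod 29); (2|29)=-1, (4|29)=+1; sign (−1)^0·-1^2·+1^1 = +1.
(a,b)_∞: sgn(-711399)=−, sgn(1005771)=+, so +1.
(a,b)_37: α=1, u≡6; β=5, v≡11 (mod 37); (6|37)=-1, (11|37)=+1; sign (−1)^0·-1^5·+1^1 = -1.
|Ram(-711399, 1005771)| = 2, even; anisotropic at {13, 37}.

[13, 37]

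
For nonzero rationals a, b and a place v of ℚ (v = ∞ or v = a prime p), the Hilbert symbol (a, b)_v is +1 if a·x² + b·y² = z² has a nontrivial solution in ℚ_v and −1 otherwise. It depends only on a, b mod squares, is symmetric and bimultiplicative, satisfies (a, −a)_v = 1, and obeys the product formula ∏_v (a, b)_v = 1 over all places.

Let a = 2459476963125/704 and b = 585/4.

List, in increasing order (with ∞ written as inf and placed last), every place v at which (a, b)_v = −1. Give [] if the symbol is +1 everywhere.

[3, 11]

Mod squares: a ≡ 231, b ≡ 65. Check v ∈ {∞, 2, 3, 5, 7, 11, 13}.
v=11: a=11^-1·(≡8), b=11^0·(≡6) mod 11; (8|11)=-1, (6|11)=-1; (−1)^{-1·0·5}·(-1)^0·(-1)^-1 = -1.
v=5: a=5^4·(≡4), b=5^1·(≡3) mod 5; (4|5)=+1, (3|5)=-1; (−1)^{4·1·2}·(+1)^1·(-1)^4 = +1.
v=13: a=13^4·(≡10), b=13^1·(≡8) mod 13; (10|13)=+1, (8|13)=-1; (−1)^{4·1·6}·(+1)^1·(-1)^4 = +1.
v=∞: 231 > 0 and 65 > 0  ⇒  (a,b)_∞ = +1.
v=7: a=7^1·(≡3), b=7^0·(≡1) mod 7; (3|7)=-1, (1|7)=+1; (−1)^{1·0·3}·(-1)^0·(+1)^1 = +1.
v=3: a=3^9·(≡2), b=3^2·(≡2) mod 3; (2|3)=-1, (2|3)=-1; (−1)^{9·2·1}·(-1)^2·(-1)^9 = -1.
v=2: v_2(a)=-6, v_2(b)=-2; units ≡ 7, 1 (mod 8); ε·ε+αω+βω = 1·0+-6·0+-2·0 ≡ 0  ⇒  (a,b)_2 = +1.
|Ram(231, 65)| = 2, even; anisotropic at {3, 11}.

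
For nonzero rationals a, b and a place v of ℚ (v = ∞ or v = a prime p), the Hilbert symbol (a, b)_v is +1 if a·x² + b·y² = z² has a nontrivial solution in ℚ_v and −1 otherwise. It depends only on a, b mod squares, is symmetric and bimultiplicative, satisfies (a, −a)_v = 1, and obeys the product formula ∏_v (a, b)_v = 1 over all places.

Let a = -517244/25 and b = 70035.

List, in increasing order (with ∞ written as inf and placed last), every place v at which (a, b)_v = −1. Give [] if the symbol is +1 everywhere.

[7, 29]

Mod squares: a ≡ -2639, b ≡ 70035. Check v ∈ {∞, 2, 3, 5, 7, 13, 23, 29}.
v=7: a=7^3·(≡1), b=7^1·(≡2) mod 7; (1|7)=+1, (2|7)=+1; (−1)^{3·1·3}·(+1)^1·(+1)^3 = -1.
v=13: a=13^1·(≡8), b=13^0·(≡4) mod 13; (8|13)=-1, (4|13)=+1; (−1)^{1·0·6}·(-1)^0·(+1)^1 = +1.
v=3: a=3^0·(≡1), b=3^1·(≡2) mod 3; (1|3)=+1, (2|3)=-1; (−1)^{0·1·1}·(+1)^1·(-1)^0 = +1.
v=∞: -2639 < 0 and 70035 > 0  ⇒  (a,b)_∞ = +1.
v=5: a=5^-2·(≡1), b=5^1·(≡2) mod 5; (1|5)=+1, (2|5)=-1; (−1)^{-2·1·2}·(+1)^1·(-1)^-2 = +1.
v=2: v_2(a)=2, v_2(b)=0; units ≡ 1, 3 (mod 8); ε·ε+αω+βω = 0·1+2·1+0·0 ≡ 0  ⇒  (a,b)_2 = +1.
v=29: a=29^1·(≡22), b=29^1·(≡8) mod 29; (22|29)=+1, (8|29)=-1; (−1)^{1·1·14}·(+1)^1·(-1)^1 = -1.
v=23: a=23^0·(≡13), b=23^1·(≡9) mod 23; (13|23)=+1, (9|23)=+1; (−1)^{0·1·11}·(+1)^1·(+1)^0 = +1.
|Ram(-2639, 70035)| = 2, even; anisotropic at {7, 29}.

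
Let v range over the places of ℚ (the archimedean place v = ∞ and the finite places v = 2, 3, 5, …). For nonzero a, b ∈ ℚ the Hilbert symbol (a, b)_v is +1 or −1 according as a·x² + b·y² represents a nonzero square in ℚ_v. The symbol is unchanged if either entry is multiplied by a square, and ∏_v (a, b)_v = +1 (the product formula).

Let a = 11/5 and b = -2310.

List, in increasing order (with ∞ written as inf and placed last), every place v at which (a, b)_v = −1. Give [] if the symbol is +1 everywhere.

[5, 7]

Mod squares: a ≡ 55, b ≡ -2310. Check v ∈ {∞, 2, 3, 5, 7, 11}.
v=7: a=7^0·(≡5), b=7^1·(≡6) mod 7; (5|7)=-1, (6|7)=-1; (−1)^{0·1·3}·(-1)^1·(-1)^0 = -1.
v=11: a=11^1·(≡9), b=11^1·(≡10) mod 11; (9|11)=+1, (10|11)=-1; (−1)^{1·1·5}·(+1)^1·(-1)^1 = +1.
v=3: a=3^0·(≡1), b=3^1·(≡1) mod 3; (1|3)=+1, (1|3)=+1; (−1)^{0·1·1}·(+1)^1·(+1)^0 = +1.
v=2: v_2(a)=0, v_2(b)=1; units ≡ 7, 5 (mod 8); ε·ε+αω+βω = 1·0+0·1+1·0 ≡ 0  ⇒  (a,b)_2 = +1.
v=∞: 55 > 0 and -2310 < 0  ⇒  (a,b)_∞ = +1.
v=5: a=5^-1·(≡1), b=5^1·(≡3) mod 5; (1|5)=+1, (3|5)=-1; (−1)^{-1·1·2}·(+1)^1·(-1)^-1 = -1.
(55, -2310 / ℚ) ramifies at {5, 7}: a division algebra.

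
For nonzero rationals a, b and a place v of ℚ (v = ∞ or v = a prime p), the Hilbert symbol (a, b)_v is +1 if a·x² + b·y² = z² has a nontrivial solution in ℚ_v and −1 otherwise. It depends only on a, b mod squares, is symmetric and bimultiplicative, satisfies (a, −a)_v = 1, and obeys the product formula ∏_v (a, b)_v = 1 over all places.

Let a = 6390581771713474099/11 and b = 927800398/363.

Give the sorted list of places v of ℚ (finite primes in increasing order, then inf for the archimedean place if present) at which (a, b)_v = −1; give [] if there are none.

Mod squares: a ≡ 784289, b ≡ 196554. Check v ∈ {∞, 2, 3, 7, 11, 17, 37, 41, 47}.
v=47: a=47^3·(≡6), b=47^1·(≡10) mod 47; (6|47)=+1, (10|47)=-1; (−1)^{3·1·23}·(+1)^1·(-1)^3 = +1.
v=7: a=7^0·(≡4), b=7^2·(≡4) mod 7; (4|7)=+1, (4|7)=+1; (−1)^{0·2·3}·(+1)^2·(+1)^0 = +1.
v=2: v_2(a)=0, v_2(b)=1; units ≡ 1, 5 (mod 8); ε·ε+αω+βω = 0·0+0·1+1·0 ≡ 0  ⇒  (a,b)_2 = +1.
v=41: a=41^3·(≡9), b=41^1·(≡30) mod 41; (9|41)=+1, (30|41)=-1; (−1)^{3·1·20}·(+1)^1·(-1)^3 = -1.
v=3: a=3^0·(≡2), b=3^-1·(≡1) mod 3; (2|3)=-1, (1|3)=+1; (−1)^{0·-1·1}·(-1)^-1·(+1)^0 = -1.
v=11: a=11^-1·(≡6), b=11^-2·(≡10) mod 11; (6|11)=-1, (10|11)=-1; (−1)^{-1·-2·5}·(-1)^-2·(-1)^-1 = -1.
v=17: a=17^6·(≡11), b=17^3·(≡13) mod 17; (11|17)=-1, (13|17)=+1; (−1)^{6·3·8}·(-1)^3·(+1)^6 = -1.
v=37: a=37^1·(≡36), b=37^0·(≡3) mod 37; (36|37)=+1, (3|37)=+1; (−1)^{1·0·18}·(+1)^0·(+1)^1 = +1.
v=∞: 784289 > 0 and 196554 > 0  ⇒  (a,b)_∞ = +1.
|Ram(784289, 196554)| = 4, even; anisotropic at {3, 11, 17, 41}.

[3, 11, 17, 41]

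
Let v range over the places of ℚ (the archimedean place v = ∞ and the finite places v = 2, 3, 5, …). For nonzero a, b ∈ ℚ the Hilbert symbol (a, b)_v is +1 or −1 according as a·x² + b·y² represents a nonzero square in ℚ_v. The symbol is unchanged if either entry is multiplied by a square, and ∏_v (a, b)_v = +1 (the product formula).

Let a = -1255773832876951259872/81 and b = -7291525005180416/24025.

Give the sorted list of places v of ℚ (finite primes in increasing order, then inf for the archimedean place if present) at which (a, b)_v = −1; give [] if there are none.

[11, 13, 17, 19, 23, inf]

Mod squares: a ≡ -8398, b ≡ -46046. Check v ∈ {∞, 2, 3, 5, 7, 11, 13, 17, 19, 23, 31}.
v=11: a=11^2·(≡8), b=11^3·(≡1) mod 11; (8|11)=-1, (1|11)=+1; (−1)^{2·3·5}·(-1)^3·(+1)^2 = -1.
v=5: a=5^0·(≡3), b=5^-2·(≡4) mod 5; (3|5)=-1, (4|5)=+1; (−1)^{0·-2·2}·(-1)^-2·(+1)^0 = +1.
v=3: a=3^-4·(≡2), b=3^0·(≡1) mod 3; (2|3)=-1, (1|3)=+1; (−1)^{-4·0·1}·(-1)^0·(+1)^-4 = +1.
v=13: a=13^5·(≡1), b=13^1·(≡5) mod 13; (1|13)=+1, (5|13)=-1; (−1)^{5·1·6}·(+1)^1·(-1)^5 = -1.
v=19: a=19^3·(≡8), b=19^2·(≡2) mod 19; (8|19)=-1, (2|19)=-1; (−1)^{3·2·9}·(-1)^2·(-1)^3 = -1.
v=2: v_2(a)=5, v_2(b)=9; units ≡ 1, 1 (mod 8); ε·ε+αω+βω = 0·0+5·0+9·0 ≡ 0  ⇒  (a,b)_2 = +1.
v=17: a=17^3·(≡8), b=17^2·(≡6) mod 17; (8|17)=+1, (6|17)=-1; (−1)^{3·2·8}·(+1)^2·(-1)^3 = -1.
v=∞: -8398 < 0 and -46046 < 0  ⇒  (a,b)_∞ = -1.
v=31: a=31^0·(≡30), b=31^-2·(≡10) mod 31; (30|31)=-1, (10|31)=+1; (−1)^{0·-2·15}·(-1)^-2·(+1)^0 = +1.
v=23: a=23^2·(≡15), b=23^1·(≡10) mod 23; (15|23)=-1, (10|23)=-1; (−1)^{2·1·11}·(-1)^1·(-1)^2 = -1.
v=7: a=7^2·(≡1), b=7^3·(≡2) mod 7; (1|7)=+1, (2|7)=+1; (−1)^{2·3·3}·(+1)^3·(+1)^2 = +1.
(-8398, -46046 / ℚ) ramifies at {11, 13, 17, 19, 23, ∞}: a division algebra.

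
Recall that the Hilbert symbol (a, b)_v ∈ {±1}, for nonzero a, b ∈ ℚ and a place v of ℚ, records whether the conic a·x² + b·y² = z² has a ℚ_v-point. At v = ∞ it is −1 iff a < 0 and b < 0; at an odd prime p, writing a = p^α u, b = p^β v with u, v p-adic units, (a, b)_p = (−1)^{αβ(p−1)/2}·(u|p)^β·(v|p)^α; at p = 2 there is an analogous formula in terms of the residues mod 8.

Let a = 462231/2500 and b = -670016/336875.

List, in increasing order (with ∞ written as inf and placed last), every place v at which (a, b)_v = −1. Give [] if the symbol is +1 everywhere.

[7, 11]

Mod squares: a ≡ 51359, b ≡ -319. Check v ∈ {∞, 2, 3, 5, 7, 11, 19, 23, 29}.
v=29: a=29^1·(≡3), b=29^1·(≡14) mod 29; (3|29)=-1, (14|29)=-1; (−1)^{1·1·14}·(-1)^1·(-1)^1 = +1.
v=2: v_2(a)=-2, v_2(b)=6; units ≡ 7, 1 (mod 8); ε·ε+αω+βω = 1·0+-2·0+6·0 ≡ 0  ⇒  (a,b)_2 = +1.
v=3: a=3^2·(≡2), b=3^0·(≡2) mod 3; (2|3)=-1, (2|3)=-1; (−1)^{2·0·1}·(-1)^0·(-1)^2 = +1.
v=5: a=5^-4·(≡4), b=5^-4·(≡1) mod 5; (4|5)=+1, (1|5)=+1; (−1)^{-4·-4·2}·(+1)^-4·(+1)^-4 = +1.
v=7: a=7^1·(≡2), b=7^-2·(≡3) mod 7; (2|7)=+1, (3|7)=-1; (−1)^{1·-2·3}·(+1)^-2·(-1)^1 = -1.
v=∞: 51359 > 0 and -319 < 0  ⇒  (a,b)_∞ = +1.
v=19: a=19^0·(≡12), b=19^2·(≡5) mod 19; (12|19)=-1, (5|19)=+1; (−1)^{0·2·9}·(-1)^2·(+1)^0 = +1.
v=11: a=11^1·(≡4), b=11^-1·(≡5) mod 11; (4|11)=+1, (5|11)=+1; (−1)^{1·-1·5}·(+1)^-1·(+1)^1 = -1.
v=23: a=23^1·(≡4), b=23^0·(≡12) mod 23; (4|23)=+1, (12|23)=+1; (−1)^{1·0·11}·(+1)^0·(+1)^1 = +1.
(51359, -319 / ℚ) ramifies at {7, 11}: a division algebra.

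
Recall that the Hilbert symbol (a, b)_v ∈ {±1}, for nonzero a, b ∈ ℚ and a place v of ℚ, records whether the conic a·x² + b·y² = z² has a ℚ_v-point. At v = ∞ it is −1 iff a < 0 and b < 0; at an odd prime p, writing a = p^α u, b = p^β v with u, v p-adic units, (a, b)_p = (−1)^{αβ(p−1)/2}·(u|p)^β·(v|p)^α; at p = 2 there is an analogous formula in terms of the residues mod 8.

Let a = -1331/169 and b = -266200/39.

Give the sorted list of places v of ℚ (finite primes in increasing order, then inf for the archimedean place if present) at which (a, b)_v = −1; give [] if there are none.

Mod squares: a ≡ -11, b ≡ -858. Check v ∈ {∞, 2, 3, 5, 11, 13}.
v=11: a=11^3·(≡8), b=11^3·(≡7) mod 11; (8|11)=-1, (7|11)=-1; (−1)^{3·3·5}·(-1)^3·(-1)^3 = -1.
v=∞: -11 < 0 and -858 < 0  ⇒  (a,b)_∞ = -1.
v=3: a=3^0·(≡1), b=3^-1·(≡2) mod 3; (1|3)=+1, (2|3)=-1; (−1)^{0·-1·1}·(+1)^-1·(-1)^0 = +1.
v=5: a=5^0·(≡1), b=5^2·(≡3) mod 5; (1|5)=+1, (3|5)=-1; (−1)^{0·2·2}·(+1)^2·(-1)^0 = +1.
v=13: a=13^-2·(≡8), b=13^-1·(≡9) mod 13; (8|13)=-1, (9|13)=+1; (−1)^{-2·-1·6}·(-1)^-1·(+1)^-2 = -1.
v=2: v_2(a)=0, v_2(b)=3; units ≡ 5, 3 (mod 8); ε·ε+αω+βω = 0·1+0·1+3·1 ≡ 1  ⇒  (a,b)_2 = -1.
(-11, -858 / ℚ) ramifies at {2, 11, 13, ∞}: a division algebra.

[2, 11, 13, inf]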